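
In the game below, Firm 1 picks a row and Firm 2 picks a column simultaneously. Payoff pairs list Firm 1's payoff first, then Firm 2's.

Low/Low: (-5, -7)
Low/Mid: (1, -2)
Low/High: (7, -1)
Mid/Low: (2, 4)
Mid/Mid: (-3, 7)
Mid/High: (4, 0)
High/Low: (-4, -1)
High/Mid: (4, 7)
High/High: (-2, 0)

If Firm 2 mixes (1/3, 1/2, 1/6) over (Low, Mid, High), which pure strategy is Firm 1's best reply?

Compute Firm 1's expected payoff from each pure strategy against the given mix.
Low: (1/3)·(-5) + (1/2)·1 + (1/6)·7 = 0
Mid: (1/3)·2 + (1/2)·(-3) + (1/6)·4 = -1/6
High: (1/3)·(-4) + (1/2)·4 + (1/6)·(-2) = 1/3
Highest expected payoff is 1/3, from High.

High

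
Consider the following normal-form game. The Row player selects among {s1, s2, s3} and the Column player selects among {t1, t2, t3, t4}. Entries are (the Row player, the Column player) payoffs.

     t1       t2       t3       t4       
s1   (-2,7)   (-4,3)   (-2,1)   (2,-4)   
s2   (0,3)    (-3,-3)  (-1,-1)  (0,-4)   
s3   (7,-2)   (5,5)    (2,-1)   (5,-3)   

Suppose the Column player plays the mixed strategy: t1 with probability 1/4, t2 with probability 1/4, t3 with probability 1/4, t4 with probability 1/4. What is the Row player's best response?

Compute the Row player's expected payoff from each pure strategy against the given mix.
s1: (1/4)·(-2) + (1/4)·(-4) + (1/4)·(-2) + (1/4)·2 = -3/2
s2: (1/4)·0 + (1/4)·(-3) + (1/4)·(-1) + (1/4)·0 = -1
s3: (1/4)·7 + (1/4)·5 + (1/4)·2 + (1/4)·5 = 19/4
Highest expected payoff is 19/4, from s3.

s3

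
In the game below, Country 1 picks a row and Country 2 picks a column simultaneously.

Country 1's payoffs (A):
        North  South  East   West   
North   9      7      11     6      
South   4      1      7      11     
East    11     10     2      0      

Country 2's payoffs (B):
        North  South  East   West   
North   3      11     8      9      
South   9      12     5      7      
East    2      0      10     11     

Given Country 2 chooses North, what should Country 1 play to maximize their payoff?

With Country 2 fixed at North, Country 1's payoffs are: North → 9, South → 4, East → 11.
The maximum is 11, achieved by East.

East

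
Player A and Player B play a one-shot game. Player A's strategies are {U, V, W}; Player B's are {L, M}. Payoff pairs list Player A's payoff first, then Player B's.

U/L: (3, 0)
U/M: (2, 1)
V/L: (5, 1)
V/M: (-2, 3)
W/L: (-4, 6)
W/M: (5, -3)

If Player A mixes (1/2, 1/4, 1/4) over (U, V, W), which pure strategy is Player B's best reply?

Player B's best reply maximizes expected payoff against the mix.
L: (1/2)·0 + (1/4)·1 + (1/4)·6 = 7/4
M: (1/2)·1 + (1/4)·3 + (1/4)·(-3) = 1/2
Highest expected payoff is 7/4, from L.

L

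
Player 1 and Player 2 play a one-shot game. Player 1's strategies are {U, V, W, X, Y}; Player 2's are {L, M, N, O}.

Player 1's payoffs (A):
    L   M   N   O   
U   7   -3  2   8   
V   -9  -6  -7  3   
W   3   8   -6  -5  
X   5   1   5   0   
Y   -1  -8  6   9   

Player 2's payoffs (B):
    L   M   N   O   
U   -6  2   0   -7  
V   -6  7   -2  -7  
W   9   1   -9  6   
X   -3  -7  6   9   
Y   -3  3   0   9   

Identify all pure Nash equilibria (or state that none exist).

Check mutual best responses: a cell is a NE iff neither player can gain by unilaterally deviating.
Player 1's best responses — vs L: U (payoff 7); vs M: W (payoff 8); vs N: Y (payoff 6); vs O: Y (payoff 9).
Player 2's best responses — vs U: M (payoff 2); vs V: M (payoff 7); vs W: L (payoff 9); vs X: O (payoff 9); vs Y: O (payoff 9).
The only mutual best response is (Y, O); neither player gains by switching there.

(Y, O)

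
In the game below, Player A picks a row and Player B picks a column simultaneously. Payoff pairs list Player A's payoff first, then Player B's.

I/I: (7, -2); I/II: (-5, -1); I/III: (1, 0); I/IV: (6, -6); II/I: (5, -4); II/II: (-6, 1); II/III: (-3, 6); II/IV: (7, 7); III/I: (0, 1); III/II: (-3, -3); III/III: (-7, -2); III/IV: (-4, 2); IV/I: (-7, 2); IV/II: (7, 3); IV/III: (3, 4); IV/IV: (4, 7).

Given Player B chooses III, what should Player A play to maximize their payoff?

With Player B fixed at III, Player A's payoffs are: I → 1, II → -3, III → -7, IV → 3.
The maximum is 3, achieved by IV.

IV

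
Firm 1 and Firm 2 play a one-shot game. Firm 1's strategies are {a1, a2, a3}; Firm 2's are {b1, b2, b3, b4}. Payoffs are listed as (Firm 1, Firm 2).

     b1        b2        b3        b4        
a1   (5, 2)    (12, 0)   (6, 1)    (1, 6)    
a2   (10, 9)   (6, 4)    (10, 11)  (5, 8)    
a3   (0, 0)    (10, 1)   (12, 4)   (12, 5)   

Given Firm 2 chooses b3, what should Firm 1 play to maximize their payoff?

a3

With Firm 2 fixed at b3, Firm 1's payoffs are: a1 → 6, a2 → 10, a3 → 12.
The maximum is 12, achieved by a3.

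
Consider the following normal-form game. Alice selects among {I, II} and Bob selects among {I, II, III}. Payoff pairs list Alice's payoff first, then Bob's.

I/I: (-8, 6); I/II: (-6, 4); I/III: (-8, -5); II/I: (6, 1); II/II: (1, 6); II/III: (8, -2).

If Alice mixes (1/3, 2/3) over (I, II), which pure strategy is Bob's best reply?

II

Compute Bob's expected payoff from each pure strategy against the given mix.
I: (1/3)·6 + (2/3)·1 = 8/3
II: (1/3)·4 + (2/3)·6 = 16/3
III: (1/3)·(-5) + (2/3)·(-2) = -3
Highest expected payoff is 16/3, from II.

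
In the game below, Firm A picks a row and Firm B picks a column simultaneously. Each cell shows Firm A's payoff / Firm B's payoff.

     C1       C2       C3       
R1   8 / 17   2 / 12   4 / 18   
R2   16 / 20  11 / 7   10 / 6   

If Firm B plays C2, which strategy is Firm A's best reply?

With Firm B fixed at C2, Firm A's payoffs are: R1 → 2, R2 → 11.
The maximum is 11, achieved by R2.

R2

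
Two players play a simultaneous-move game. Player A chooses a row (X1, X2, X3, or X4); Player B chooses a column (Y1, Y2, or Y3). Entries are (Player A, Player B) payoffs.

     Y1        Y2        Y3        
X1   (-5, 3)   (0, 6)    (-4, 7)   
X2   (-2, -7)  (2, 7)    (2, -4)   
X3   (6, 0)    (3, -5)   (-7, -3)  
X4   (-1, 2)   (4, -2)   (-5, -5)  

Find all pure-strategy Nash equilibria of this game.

Find each player's best response to every opponent strategy; NE are the intersections.
Player A's best responses — vs Y1: X3 (payoff 6); vs Y2: X4 (payoff 4); vs Y3: X2 (payoff 2).
Player B's best responses — vs X1: Y3 (payoff 7); vs X2: Y2 (payoff 7); vs X3: Y1 (payoff 0); vs X4: Y1 (payoff 2).
The only mutual best response is (X3, Y1); neither player gains by switching there.

(X3, Y1)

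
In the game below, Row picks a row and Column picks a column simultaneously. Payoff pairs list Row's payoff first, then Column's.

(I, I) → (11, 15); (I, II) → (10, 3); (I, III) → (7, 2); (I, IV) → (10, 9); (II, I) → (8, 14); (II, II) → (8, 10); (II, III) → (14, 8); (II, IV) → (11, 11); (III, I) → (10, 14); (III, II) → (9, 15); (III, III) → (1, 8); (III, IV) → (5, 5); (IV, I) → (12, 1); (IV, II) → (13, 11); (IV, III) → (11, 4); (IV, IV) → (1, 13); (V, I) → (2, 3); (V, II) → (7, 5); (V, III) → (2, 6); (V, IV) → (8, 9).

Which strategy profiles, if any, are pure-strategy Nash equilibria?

None

Find each player's best response to every opponent strategy; NE are the intersections.
Row's best responses — vs I: IV (payoff 12); vs II: IV (payoff 13); vs III: II (payoff 14); vs IV: II (payoff 11).
Column's best responses — vs I: I (payoff 15); vs II: I (payoff 14); vs III: II (payoff 15); vs IV: IV (payoff 13); vs V: IV (payoff 9).
No cell has both players best-responding. For instance, Row's best reply to I is IV, but against IV Column prefers IV over I.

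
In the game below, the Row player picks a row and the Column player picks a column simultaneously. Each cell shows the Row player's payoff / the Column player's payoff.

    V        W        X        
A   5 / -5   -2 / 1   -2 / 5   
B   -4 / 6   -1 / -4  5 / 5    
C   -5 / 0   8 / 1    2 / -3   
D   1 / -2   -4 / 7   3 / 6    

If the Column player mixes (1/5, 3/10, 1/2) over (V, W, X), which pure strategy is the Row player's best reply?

C

The Row player's best reply maximizes expected payoff against the mix.
A: (1/5)·5 + (3/10)·(-2) + (1/2)·(-2) = -3/5
B: (1/5)·(-4) + (3/10)·(-1) + (1/2)·5 = 7/5
C: (1/5)·(-5) + (3/10)·8 + (1/2)·2 = 12/5
D: (1/5)·1 + (3/10)·(-4) + (1/2)·3 = 1/2
Highest expected payoff is 12/5, from C.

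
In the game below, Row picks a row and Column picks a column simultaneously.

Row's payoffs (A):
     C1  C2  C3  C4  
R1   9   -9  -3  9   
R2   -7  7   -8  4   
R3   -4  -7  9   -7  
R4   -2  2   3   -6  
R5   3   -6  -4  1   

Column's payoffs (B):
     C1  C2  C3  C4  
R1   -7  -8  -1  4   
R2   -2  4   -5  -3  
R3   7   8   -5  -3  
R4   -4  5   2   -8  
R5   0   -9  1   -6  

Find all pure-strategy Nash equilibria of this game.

(R1, C4) and (R2, C2)

Check mutual best responses: a cell is a NE iff neither player can gain by unilaterally deviating.
Row's best responses — vs C1: R1 (payoff 9); vs C2: R2 (payoff 7); vs C3: R3 (payoff 9); vs C4: R1 (payoff 9).
Column's best responses — vs R1: C4 (payoff 4); vs R2: C2 (payoff 4); vs R3: C2 (payoff 8); vs R4: C2 (payoff 5); vs R5: C3 (payoff 1).
Mutual best responses occur at (R1, C4) and (R2, C2); at each, neither player gains by switching.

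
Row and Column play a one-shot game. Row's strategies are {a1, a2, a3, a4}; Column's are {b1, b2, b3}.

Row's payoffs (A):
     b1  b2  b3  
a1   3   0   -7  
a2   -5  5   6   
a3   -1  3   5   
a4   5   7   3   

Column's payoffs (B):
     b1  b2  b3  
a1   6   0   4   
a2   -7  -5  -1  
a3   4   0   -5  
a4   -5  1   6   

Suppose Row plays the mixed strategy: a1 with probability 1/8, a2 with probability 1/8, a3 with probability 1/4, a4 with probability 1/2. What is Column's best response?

Compute Column's expected payoff from each pure strategy against the given mix.
b1: (1/8)·6 + (1/8)·(-7) + (1/4)·4 + (1/2)·(-5) = -13/8
b2: (1/8)·0 + (1/8)·(-5) + (1/4)·0 + (1/2)·1 = -1/8
b3: (1/8)·4 + (1/8)·(-1) + (1/4)·(-5) + (1/2)·6 = 17/8
Highest expected payoff is 17/8, from b3.

b3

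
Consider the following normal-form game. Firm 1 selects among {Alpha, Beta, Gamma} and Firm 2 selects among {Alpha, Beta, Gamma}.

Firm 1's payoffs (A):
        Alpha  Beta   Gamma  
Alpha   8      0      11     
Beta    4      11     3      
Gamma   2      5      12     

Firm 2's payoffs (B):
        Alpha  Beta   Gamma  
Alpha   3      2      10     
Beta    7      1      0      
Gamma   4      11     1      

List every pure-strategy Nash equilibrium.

Find each player's best response to every opponent strategy; NE are the intersections.
Firm 1's best responses — vs Alpha: Alpha (payoff 8); vs Beta: Beta (payoff 11); vs Gamma: Gamma (payoff 12).
Firm 2's best responses — vs Alpha: Gamma (payoff 10); vs Beta: Alpha (payoff 7); vs Gamma: Beta (payoff 11).
No cell has both players best-responding. For instance, Firm 1's best reply to Gamma is Gamma, but against Gamma Firm 2 prefers Beta over Gamma.

There is no pure-strategy Nash equilibrium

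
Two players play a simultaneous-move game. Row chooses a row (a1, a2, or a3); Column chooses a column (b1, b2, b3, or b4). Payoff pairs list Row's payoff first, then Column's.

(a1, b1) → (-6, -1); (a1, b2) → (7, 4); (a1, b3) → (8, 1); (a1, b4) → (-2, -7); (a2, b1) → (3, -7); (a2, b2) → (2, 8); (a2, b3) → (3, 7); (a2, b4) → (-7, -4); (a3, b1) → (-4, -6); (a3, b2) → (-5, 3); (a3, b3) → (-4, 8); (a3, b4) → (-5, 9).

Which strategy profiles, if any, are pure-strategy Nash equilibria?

Find each player's best response to every opponent strategy; NE are the intersections.
Row's best responses — vs b1: a2 (payoff 3); vs b2: a1 (payoff 7); vs b3: a1 (payoff 8); vs b4: a1 (payoff -2).
Column's best responses — vs a1: b2 (payoff 4); vs a2: b2 (payoff 8); vs a3: b4 (payoff 9).
The only mutual best response is (a1, b2); neither player gains by switching there.

(a1, b2)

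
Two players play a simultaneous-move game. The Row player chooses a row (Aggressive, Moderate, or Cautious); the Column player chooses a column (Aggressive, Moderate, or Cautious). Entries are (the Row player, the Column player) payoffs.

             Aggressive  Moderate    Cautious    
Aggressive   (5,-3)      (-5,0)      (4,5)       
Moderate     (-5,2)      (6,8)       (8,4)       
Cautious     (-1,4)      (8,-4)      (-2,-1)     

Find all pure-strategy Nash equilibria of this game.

No pure-strategy Nash equilibrium

Check mutual best responses: a cell is a NE iff neither player can gain by unilaterally deviating.
The Row player's best responses — vs Aggressive: Aggressive (payoff 5); vs Moderate: Cautious (payoff 8); vs Cautious: Moderate (payoff 8).
The Column player's best responses — vs Aggressive: Cautious (payoff 5); vs Moderate: Moderate (payoff 8); vs Cautious: Aggressive (payoff 4).
No cell has both players best-responding. For instance, the Row player's best reply to Moderate is Cautious, but against Cautious the Column player prefers Aggressive over Moderate.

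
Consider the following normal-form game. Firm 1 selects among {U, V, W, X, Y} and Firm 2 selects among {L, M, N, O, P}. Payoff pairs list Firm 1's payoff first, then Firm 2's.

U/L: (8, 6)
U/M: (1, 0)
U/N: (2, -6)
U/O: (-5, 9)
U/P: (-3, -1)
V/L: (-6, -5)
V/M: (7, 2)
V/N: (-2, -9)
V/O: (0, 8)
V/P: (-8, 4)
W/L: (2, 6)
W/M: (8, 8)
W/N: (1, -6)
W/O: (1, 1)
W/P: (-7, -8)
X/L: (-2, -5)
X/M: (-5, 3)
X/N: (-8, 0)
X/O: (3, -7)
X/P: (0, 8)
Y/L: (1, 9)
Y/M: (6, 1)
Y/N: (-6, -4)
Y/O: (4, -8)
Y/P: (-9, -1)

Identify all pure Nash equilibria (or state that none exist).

(W, M) and (X, P)

A profile is a Nash equilibrium when each player is best-responding to the other.
Firm 1's best responses — vs L: U (payoff 8); vs M: W (payoff 8); vs N: U (payoff 2); vs O: Y (payoff 4); vs P: X (payoff 0).
Firm 2's best responses — vs U: O (payoff 9); vs V: O (payoff 8); vs W: M (payoff 8); vs X: P (payoff 8); vs Y: L (payoff 9).
Mutual best responses occur at (W, M) and (X, P); at each, neither player gains by switching.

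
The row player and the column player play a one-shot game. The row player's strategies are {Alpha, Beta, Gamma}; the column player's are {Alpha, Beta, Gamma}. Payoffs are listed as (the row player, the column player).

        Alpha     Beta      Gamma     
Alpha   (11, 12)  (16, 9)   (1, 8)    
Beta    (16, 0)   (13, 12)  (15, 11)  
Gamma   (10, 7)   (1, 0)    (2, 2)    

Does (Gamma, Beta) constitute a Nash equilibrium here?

No

Holding the column player at Beta: the row player gets 1 from Gamma but could get 16 by switching to Alpha. The row player has a profitable deviation.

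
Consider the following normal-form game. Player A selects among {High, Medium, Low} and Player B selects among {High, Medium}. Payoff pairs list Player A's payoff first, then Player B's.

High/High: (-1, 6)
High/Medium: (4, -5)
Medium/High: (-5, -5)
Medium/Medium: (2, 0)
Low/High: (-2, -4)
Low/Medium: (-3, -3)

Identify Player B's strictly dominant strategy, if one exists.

Check whether one of Player B's strategies beats all alternatives regardless of what the opponent does.
High is not dominant: against Medium, Medium gives 0 > -5.
Medium is not dominant: against High, High gives 6 > -5.
No single strategy is best against every opponent action.

None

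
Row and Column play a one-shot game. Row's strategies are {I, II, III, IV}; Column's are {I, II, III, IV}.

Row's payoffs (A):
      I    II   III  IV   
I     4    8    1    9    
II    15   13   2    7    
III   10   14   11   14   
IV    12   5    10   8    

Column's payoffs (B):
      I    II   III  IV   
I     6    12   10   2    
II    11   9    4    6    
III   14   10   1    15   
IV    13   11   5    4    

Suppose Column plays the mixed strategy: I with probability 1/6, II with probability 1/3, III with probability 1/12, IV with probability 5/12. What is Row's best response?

III

Compute Row's expected payoff from each pure strategy against the given mix.
I: (1/6)·4 + (1/3)·8 + (1/12)·1 + (5/12)·9 = 43/6
II: (1/6)·15 + (1/3)·13 + (1/12)·2 + (5/12)·7 = 119/12
III: (1/6)·10 + (1/3)·14 + (1/12)·11 + (5/12)·14 = 157/12
IV: (1/6)·12 + (1/3)·5 + (1/12)·10 + (5/12)·8 = 47/6
Highest expected payoff is 157/12, from III.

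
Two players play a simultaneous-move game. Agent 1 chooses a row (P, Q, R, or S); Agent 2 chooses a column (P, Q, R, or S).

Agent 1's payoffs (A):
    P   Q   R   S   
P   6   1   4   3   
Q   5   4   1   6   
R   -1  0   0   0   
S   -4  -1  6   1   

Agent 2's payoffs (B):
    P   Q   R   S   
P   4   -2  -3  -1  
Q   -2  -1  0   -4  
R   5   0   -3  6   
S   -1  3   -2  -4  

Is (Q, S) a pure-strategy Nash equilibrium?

Holding Agent 2 at S: Agent 1 gets 6 from Q, versus 3 from P, 0 from R, 1 from S. No profitable deviation for Agent 1.
Holding Agent 1 at Q: Agent 2 gets -4 from S but could get 0 by switching to R. Agent 2 has a profitable deviation.

No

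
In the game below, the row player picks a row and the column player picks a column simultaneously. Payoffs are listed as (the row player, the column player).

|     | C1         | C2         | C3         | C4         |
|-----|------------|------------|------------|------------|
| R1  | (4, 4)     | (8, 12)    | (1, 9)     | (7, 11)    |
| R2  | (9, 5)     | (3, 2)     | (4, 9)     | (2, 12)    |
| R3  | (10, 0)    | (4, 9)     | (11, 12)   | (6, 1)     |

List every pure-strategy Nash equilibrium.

(R1, C2) and (R3, C3)

A profile is a Nash equilibrium when each player is best-responding to the other.
The row player's best responses — vs C1: R3 (payoff 10); vs C2: R1 (payoff 8); vs C3: R3 (payoff 11); vs C4: R1 (payoff 7).
The column player's best responses — vs R1: C2 (payoff 12); vs R2: C4 (payoff 12); vs R3: C3 (payoff 12).
Mutual best responses occur at (R1, C2) and (R3, C3); at each, neither player gains by switching.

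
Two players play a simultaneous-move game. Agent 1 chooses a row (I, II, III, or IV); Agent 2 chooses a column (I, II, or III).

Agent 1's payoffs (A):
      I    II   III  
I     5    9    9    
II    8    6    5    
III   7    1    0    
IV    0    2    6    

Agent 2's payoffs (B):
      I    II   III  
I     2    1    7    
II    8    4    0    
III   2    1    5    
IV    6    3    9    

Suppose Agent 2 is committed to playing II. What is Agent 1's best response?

I

With Agent 2 fixed at II, Agent 1's payoffs are: I → 9, II → 6, III → 1, IV → 2.
The maximum is 9, achieved by I.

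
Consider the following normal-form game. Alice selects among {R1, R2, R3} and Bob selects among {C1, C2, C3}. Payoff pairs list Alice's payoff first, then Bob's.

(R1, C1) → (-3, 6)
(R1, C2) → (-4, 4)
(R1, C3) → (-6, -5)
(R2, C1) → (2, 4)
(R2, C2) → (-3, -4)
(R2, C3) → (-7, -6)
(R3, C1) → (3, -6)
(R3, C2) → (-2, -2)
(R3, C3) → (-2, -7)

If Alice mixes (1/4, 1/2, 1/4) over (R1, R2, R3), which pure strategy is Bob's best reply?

C1

Bob's best reply maximizes expected payoff against the mix.
C1: (1/4)·6 + (1/2)·4 + (1/4)·(-6) = 2
C2: (1/4)·4 + (1/2)·(-4) + (1/4)·(-2) = -3/2
C3: (1/4)·(-5) + (1/2)·(-6) + (1/4)·(-7) = -6
Highest expected payoff is 2, from C1.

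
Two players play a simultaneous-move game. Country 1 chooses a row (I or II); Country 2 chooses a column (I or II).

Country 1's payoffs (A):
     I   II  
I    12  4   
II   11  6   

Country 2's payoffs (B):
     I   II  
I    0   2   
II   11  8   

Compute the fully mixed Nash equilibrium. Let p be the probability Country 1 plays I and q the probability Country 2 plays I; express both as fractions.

In a mixed NE each player is indifferent between their pure strategies, so the opponent's mix sets the indifference.
Country 2 indifferent between I and II: p·0 + (1−p)·11 = p·2 + (1−p)·8 ⟹ 11 + (-11)p = 8 + (-6)p ⟹ p = 3/5.
Country 1 indifferent between I and II: q·12 + (1−q)·4 = q·11 + (1−q)·6 ⟹ 4 + 8q = 6 + 5q ⟹ q = 2/3.

p = 3/5, q = 2/3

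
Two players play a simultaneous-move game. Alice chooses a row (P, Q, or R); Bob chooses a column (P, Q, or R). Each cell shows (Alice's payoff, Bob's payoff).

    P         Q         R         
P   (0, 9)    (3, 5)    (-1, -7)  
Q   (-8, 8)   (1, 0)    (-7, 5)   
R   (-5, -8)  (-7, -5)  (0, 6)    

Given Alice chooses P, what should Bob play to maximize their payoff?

With Alice fixed at P, Bob's payoffs are: P → 9, Q → 5, R → -7.
The maximum is 9, achieved by P.

P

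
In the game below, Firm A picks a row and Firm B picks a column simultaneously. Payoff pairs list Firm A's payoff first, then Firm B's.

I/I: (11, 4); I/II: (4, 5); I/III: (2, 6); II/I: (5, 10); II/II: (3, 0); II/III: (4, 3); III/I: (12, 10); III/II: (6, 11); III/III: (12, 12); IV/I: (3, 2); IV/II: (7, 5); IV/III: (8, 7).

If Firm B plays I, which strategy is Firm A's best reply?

With Firm B fixed at I, Firm A's payoffs are: I → 11, II → 5, III → 12, IV → 3.
The maximum is 12, achieved by III.

III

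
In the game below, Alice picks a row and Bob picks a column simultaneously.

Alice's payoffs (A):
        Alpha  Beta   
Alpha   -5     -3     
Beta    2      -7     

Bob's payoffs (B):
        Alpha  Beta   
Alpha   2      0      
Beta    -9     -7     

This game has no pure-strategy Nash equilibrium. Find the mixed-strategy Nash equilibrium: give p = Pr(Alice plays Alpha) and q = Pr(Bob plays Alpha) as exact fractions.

p = 1/2, q = 4/11

Each player's mixing probability is pinned down by making the *other* player indifferent.
Bob indifferent between Alpha and Beta: p·2 + (1−p)·(-9) = p·0 + (1−p)·(-7) ⟹ (-9) + 11p = (-7) + 7p ⟹ p = 1/2.
Alice indifferent between Alpha and Beta: q·(-5) + (1−q)·(-3) = q·2 + (1−q)·(-7) ⟹ (-3) + (-2)q = (-7) + 9q ⟹ q = 4/11.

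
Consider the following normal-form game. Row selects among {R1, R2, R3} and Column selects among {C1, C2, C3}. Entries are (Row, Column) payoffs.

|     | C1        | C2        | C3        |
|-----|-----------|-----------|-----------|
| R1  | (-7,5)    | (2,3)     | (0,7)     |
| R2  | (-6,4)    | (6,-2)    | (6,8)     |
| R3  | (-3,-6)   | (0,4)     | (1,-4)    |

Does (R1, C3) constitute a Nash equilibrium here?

No

Holding Column at C3: Row gets 0 from R1 but could get 6 by switching to R2. Row has a profitable deviation.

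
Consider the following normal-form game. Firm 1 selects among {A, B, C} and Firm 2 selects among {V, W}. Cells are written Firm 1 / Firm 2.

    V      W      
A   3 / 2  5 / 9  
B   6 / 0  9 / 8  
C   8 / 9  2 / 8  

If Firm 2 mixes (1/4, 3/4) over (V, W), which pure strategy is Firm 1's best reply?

B

Compute Firm 1's expected payoff from each pure strategy against the given mix.
A: (1/4)·3 + (3/4)·5 = 9/2
B: (1/4)·6 + (3/4)·9 = 33/4
C: (1/4)·8 + (3/4)·2 = 7/2
Highest expected payoff is 33/4, from B.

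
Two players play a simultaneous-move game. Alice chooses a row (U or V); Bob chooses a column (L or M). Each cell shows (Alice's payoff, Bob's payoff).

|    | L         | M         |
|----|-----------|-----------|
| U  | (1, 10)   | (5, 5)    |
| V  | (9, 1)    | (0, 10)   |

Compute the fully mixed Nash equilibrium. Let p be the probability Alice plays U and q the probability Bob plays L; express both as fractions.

p = 9/14, q = 5/13

Each player's mixing probability is pinned down by making the *other* player indifferent.
Bob indifferent between L and M: p·10 + (1−p)·1 = p·5 + (1−p)·10 ⟹ 1 + 9p = 10 + (-5)p ⟹ p = 9/14.
Alice indifferent between U and V: q·1 + (1−q)·5 = q·9 + (1−q)·0 ⟹ 5 + (-4)q = 0 + 9q ⟹ q = 5/13.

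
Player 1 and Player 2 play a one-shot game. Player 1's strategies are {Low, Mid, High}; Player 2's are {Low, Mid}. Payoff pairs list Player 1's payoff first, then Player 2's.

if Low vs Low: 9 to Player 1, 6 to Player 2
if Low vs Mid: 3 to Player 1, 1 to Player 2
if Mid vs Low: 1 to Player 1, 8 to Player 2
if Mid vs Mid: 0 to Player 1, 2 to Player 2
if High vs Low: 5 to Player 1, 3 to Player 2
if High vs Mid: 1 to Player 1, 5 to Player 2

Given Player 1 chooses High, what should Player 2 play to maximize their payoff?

With Player 1 fixed at High, Player 2's payoffs are: Low → 3, Mid → 5.
The maximum is 5, achieved by Mid.

Mid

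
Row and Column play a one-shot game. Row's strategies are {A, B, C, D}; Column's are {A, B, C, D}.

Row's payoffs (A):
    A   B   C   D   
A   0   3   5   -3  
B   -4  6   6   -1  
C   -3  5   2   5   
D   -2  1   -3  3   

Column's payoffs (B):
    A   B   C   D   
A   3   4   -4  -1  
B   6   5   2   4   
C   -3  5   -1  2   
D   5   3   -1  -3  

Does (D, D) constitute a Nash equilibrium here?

Holding Column at D: Row gets 3 from D but could get 5 by switching to C. Row has a profitable deviation.

No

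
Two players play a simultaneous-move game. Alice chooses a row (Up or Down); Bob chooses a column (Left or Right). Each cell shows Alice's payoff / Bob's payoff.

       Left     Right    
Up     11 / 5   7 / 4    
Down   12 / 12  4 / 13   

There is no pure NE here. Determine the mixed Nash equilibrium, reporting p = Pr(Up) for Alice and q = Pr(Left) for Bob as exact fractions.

p = 1/2, q = 3/4

In a mixed NE each player is indifferent between their pure strategies, so the opponent's mix sets the indifference.
Bob indifferent between Left and Right: p·5 + (1−p)·12 = p·4 + (1−p)·13 ⟹ 12 + (-7)p = 13 + (-9)p ⟹ p = 1/2.
Alice indifferent between Up and Down: q·11 + (1−q)·7 = q·12 + (1−q)·4 ⟹ 7 + 4q = 4 + 8q ⟹ q = 3/4.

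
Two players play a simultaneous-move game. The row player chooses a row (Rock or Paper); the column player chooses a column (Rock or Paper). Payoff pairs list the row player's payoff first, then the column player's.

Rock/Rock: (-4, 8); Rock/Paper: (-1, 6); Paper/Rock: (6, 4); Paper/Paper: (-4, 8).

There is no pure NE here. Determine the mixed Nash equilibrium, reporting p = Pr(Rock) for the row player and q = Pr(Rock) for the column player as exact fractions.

Each player's mixing probability is pinned down by making the *other* player indifferent.
The column player indifferent between Rock and Paper: p·8 + (1−p)·4 = p·6 + (1−p)·8 ⟹ 4 + 4p = 8 + (-2)p ⟹ p = 2/3.
The row player indifferent between Rock and Paper: q·(-4) + (1−q)·(-1) = q·6 + (1−q)·(-4) ⟹ (-1) + (-3)q = (-4) + 10q ⟹ q = 3/13.

p = 2/3, q = 3/13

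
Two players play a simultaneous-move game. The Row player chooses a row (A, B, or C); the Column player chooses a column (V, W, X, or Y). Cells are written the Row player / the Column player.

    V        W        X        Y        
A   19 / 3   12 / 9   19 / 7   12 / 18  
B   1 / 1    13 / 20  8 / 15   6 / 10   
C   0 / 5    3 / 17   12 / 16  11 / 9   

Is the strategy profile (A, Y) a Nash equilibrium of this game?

Yes

Holding the Column player at Y: the Row player gets 12 from A, versus 6 from B, 11 from C. No profitable deviation for the Row player.
Holding the Row player at A: the Column player gets 18 from Y, versus 3 from V, 9 from W, 7 from X. No profitable deviation for the Column player either.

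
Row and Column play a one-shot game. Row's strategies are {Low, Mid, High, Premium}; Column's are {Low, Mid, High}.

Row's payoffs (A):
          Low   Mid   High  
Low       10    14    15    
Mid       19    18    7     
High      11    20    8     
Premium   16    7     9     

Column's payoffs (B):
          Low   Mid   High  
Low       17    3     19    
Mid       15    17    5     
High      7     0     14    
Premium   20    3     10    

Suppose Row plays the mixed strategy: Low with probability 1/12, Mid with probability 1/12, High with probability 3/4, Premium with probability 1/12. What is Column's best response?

High

Compute Column's expected payoff from each pure strategy against the given mix.
Low: (1/12)·17 + (1/12)·15 + (3/4)·7 + (1/12)·20 = 115/12
Mid: (1/12)·3 + (1/12)·17 + (3/4)·0 + (1/12)·3 = 23/12
High: (1/12)·19 + (1/12)·5 + (3/4)·14 + (1/12)·10 = 40/3
Highest expected payoff is 40/3, from High.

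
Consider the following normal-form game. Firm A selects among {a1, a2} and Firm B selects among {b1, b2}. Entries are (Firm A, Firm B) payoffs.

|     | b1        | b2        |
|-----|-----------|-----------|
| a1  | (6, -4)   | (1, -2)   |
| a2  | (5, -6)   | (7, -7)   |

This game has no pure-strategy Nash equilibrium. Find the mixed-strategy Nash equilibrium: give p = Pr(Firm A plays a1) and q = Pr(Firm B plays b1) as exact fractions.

Each player's mixing probability is pinned down by making the *other* player indifferent.
Firm B indifferent between b1 and b2: p·(-4) + (1−p)·(-6) = p·(-2) + (1−p)·(-7) ⟹ (-6) + 2p = (-7) + 5p ⟹ p = 1/3.
Firm A indifferent between a1 and a2: q·6 + (1−q)·1 = q·5 + (1−q)·7 ⟹ 1 + 5q = 7 + (-2)q ⟹ q = 6/7.

p = 1/3, q = 6/7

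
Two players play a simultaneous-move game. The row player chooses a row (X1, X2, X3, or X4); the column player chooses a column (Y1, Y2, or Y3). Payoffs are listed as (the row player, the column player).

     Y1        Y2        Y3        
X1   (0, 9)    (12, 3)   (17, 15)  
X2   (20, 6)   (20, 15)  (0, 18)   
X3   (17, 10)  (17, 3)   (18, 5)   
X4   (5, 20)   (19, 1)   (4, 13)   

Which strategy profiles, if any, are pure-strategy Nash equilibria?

None

A profile is a Nash equilibrium when each player is best-responding to the other.
The row player's best responses — vs Y1: X2 (payoff 20); vs Y2: X2 (payoff 20); vs Y3: X3 (payoff 18).
The column player's best responses — vs X1: Y3 (payoff 15); vs X2: Y3 (payoff 18); vs X3: Y1 (payoff 10); vs X4: Y1 (payoff 20).
No cell has both players best-responding. For instance, the row player's best reply to Y3 is X3, but against X3 the column player prefers Y1 over Y3.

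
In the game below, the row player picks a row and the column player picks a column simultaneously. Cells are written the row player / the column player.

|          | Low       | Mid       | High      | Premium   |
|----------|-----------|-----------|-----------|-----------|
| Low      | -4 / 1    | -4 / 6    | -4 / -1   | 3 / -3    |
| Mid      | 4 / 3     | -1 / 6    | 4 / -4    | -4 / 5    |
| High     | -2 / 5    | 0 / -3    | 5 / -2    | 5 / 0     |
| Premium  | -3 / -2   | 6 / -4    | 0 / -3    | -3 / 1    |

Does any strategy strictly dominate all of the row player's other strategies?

No strictly dominant strategy

A strategy is strictly dominant if it gives the row player a strictly higher payoff than every other strategy, against every choice by the opponent.
Low is not dominant: against Low, Mid gives 4 > -4.
Mid is not dominant: against Mid, High gives 0 > -1.
High is not dominant: against Low, Mid gives 4 > -2.
Premium is not dominant: against Low, Mid gives 4 > -3.
No single strategy is best against every opponent action.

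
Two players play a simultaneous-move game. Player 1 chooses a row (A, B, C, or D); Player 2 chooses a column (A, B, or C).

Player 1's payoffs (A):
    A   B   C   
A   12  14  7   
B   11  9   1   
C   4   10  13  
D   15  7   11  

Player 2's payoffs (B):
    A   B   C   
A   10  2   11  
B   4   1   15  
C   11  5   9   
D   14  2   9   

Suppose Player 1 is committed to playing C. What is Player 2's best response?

With Player 1 fixed at C, Player 2's payoffs are: A → 11, B → 5, C → 9.
The maximum is 11, achieved by A.

A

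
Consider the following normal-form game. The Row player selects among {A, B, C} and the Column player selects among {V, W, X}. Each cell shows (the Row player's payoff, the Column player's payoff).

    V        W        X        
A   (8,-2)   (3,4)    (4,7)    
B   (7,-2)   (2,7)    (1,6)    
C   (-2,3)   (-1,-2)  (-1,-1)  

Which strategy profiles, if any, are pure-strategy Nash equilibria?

Find each player's best response to every opponent strategy; NE are the intersections.
The Row player's best responses — vs V: A (payoff 8); vs W: A (payoff 3); vs X: A (payoff 4).
The Column player's best responses — vs A: X (payoff 7); vs B: W (payoff 7); vs C: V (payoff 3).
The only mutual best response is (A, X); neither player gains by switching there.

(A, X)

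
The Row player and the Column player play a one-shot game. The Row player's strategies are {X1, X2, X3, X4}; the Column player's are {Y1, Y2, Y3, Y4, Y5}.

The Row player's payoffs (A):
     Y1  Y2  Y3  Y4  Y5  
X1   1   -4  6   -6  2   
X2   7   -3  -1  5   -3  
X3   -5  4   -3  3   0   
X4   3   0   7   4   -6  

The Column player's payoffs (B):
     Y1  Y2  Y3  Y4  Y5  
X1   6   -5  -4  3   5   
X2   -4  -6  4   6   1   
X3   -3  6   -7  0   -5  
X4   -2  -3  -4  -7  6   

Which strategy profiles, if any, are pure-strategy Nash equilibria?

(X2, Y4) and (X3, Y2)

Check mutual best responses: a cell is a NE iff neither player can gain by unilaterally deviating.
The Row player's best responses — vs Y1: X2 (payoff 7); vs Y2: X3 (payoff 4); vs Y3: X4 (payoff 7); vs Y4: X2 (payoff 5); vs Y5: X1 (payoff 2).
The Column player's best responses — vs X1: Y1 (payoff 6); vs X2: Y4 (payoff 6); vs X3: Y2 (payoff 6); vs X4: Y5 (payoff 6).
Mutual best responses occur at (X2, Y4) and (X3, Y2); at each, neither player gains by switching.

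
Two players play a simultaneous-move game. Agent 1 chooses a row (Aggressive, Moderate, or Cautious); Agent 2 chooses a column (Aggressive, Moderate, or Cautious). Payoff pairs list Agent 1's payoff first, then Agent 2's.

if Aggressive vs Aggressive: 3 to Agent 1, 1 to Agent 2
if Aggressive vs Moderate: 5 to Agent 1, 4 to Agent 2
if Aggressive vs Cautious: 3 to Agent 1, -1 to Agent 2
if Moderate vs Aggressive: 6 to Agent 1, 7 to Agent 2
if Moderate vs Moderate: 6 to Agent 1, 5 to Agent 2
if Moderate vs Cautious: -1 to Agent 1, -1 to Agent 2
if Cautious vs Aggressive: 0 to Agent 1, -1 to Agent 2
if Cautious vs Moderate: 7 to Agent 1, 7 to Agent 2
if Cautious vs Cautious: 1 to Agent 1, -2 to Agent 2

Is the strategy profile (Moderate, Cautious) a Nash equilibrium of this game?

No

Holding Agent 2 at Cautious: Agent 1 gets -1 from Moderate but could get 3 by switching to Aggressive. Agent 1 has a profitable deviation.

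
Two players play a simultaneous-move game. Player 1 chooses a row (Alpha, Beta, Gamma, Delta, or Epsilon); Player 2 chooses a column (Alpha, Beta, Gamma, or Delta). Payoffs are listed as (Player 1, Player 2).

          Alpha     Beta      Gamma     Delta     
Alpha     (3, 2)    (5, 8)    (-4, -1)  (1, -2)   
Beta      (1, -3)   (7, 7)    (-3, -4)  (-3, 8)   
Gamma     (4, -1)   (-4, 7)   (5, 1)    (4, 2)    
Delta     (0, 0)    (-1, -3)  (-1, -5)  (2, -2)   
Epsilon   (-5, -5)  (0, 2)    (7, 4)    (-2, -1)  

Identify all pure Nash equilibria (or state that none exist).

Find each player's best response to every opponent strategy; NE are the intersections.
Player 1's best responses — vs Alpha: Gamma (payoff 4); vs Beta: Beta (payoff 7); vs Gamma: Epsilon (payoff 7); vs Delta: Gamma (payoff 4).
Player 2's best responses — vs Alpha: Beta (payoff 8); vs Beta: Delta (payoff 8); vs Gamma: Beta (payoff 7); vs Delta: Alpha (payoff 0); vs Epsilon: Gamma (payoff 4).
The only mutual best response is (Epsilon, Gamma); neither player gains by switching there.

(Epsilon, Gamma)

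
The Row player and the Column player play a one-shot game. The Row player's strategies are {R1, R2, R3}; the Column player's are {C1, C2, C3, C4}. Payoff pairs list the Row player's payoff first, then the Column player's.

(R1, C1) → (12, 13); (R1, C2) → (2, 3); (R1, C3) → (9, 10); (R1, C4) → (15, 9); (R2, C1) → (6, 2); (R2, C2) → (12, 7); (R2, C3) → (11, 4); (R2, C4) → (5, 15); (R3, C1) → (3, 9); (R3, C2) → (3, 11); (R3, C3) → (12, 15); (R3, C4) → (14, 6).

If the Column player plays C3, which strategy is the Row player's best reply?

R3

With the Column player fixed at C3, the Row player's payoffs are: R1 → 9, R2 → 11, R3 → 12.
The maximum is 12, achieved by R3.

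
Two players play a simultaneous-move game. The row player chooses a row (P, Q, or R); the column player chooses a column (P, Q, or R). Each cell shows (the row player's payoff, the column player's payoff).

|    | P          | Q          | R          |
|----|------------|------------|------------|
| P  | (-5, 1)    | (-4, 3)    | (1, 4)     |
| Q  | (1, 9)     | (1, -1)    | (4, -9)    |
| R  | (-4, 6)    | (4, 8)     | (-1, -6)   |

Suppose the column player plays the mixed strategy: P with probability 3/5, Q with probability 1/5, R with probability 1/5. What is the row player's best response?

Q

Compute the row player's expected payoff from each pure strategy against the given mix.
P: (3/5)·(-5) + (1/5)·(-4) + (1/5)·1 = -18/5
Q: (3/5)·1 + (1/5)·1 + (1/5)·4 = 8/5
R: (3/5)·(-4) + (1/5)·4 + (1/5)·(-1) = -9/5
Highest expected payoff is 8/5, from Q.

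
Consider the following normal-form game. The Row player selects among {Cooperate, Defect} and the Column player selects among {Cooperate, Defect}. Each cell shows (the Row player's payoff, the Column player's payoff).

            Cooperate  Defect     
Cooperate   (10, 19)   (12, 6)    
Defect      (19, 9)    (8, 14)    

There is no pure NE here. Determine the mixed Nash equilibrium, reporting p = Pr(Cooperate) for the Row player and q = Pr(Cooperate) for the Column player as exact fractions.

p = 5/18, q = 4/13

Each player's mixing probability is pinned down by making the *other* player indifferent.
The Column player indifferent between Cooperate and Defect: p·19 + (1−p)·9 = p·6 + (1−p)·14 ⟹ 9 + 10p = 14 + (-8)p ⟹ p = 5/18.
The Row player indifferent between Cooperate and Defect: q·10 + (1−q)·12 = q·19 + (1−q)·8 ⟹ 12 + (-2)q = 8 + 11q ⟹ q = 4/13.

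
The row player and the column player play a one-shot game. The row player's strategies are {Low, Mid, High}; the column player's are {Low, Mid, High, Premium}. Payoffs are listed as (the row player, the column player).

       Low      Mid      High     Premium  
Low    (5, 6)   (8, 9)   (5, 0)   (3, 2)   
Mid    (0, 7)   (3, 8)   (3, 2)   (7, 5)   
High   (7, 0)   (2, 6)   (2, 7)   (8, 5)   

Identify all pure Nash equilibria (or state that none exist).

(Low, Mid)

A profile is a Nash equilibrium when each player is best-responding to the other.
The row player's best responses — vs Low: High (payoff 7); vs Mid: Low (payoff 8); vs High: Low (payoff 5); vs Premium: High (payoff 8).
The column player's best responses — vs Low: Mid (payoff 9); vs Mid: Mid (payoff 8); vs High: High (payoff 7).
The only mutual best response is (Low, Mid); neither player gains by switching there.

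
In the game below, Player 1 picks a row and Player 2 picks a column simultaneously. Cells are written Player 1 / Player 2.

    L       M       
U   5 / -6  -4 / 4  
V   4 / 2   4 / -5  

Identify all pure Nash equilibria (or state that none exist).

Find each player's best response to every opponent strategy; NE are the intersections.
Player 1's best responses — vs L: U (payoff 5); vs M: V (payoff 4).
Player 2's best responses — vs U: M (payoff 4); vs V: L (payoff 2).
No cell has both players best-responding. For instance, Player 1's best reply to M is V, but against V Player 2 prefers L over M.

None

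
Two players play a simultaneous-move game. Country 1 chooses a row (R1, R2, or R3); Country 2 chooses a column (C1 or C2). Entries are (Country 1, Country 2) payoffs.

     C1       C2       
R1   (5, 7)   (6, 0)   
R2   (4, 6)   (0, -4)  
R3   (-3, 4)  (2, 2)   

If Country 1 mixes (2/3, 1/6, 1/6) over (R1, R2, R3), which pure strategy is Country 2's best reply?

Compute Country 2's expected payoff from each pure strategy against the given mix.
C1: (2/3)·7 + (1/6)·6 + (1/6)·4 = 19/3
C2: (2/3)·0 + (1/6)·(-4) + (1/6)·2 = -1/3
Highest expected payoff is 19/3, from C1.

C1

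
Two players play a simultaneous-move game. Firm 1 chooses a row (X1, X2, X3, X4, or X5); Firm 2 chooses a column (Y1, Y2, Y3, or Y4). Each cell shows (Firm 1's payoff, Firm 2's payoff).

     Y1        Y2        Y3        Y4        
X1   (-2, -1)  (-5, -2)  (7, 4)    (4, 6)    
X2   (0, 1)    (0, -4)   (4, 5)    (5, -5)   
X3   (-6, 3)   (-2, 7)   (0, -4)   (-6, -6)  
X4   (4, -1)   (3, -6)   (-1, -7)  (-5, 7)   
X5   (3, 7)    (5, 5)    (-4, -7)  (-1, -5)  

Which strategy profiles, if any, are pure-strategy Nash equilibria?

Check mutual best responses: a cell is a NE iff neither player can gain by unilaterally deviating.
Firm 1's best responses — vs Y1: X4 (payoff 4); vs Y2: X5 (payoff 5); vs Y3: X1 (payoff 7); vs Y4: X2 (payoff 5).
Firm 2's best responses — vs X1: Y4 (payoff 6); vs X2: Y3 (payoff 5); vs X3: Y2 (payoff 7); vs X4: Y4 (payoff 7); vs X5: Y1 (payoff 7).
No cell has both players best-responding. For instance, Firm 1's best reply to Y4 is X2, but against X2 Firm 2 prefers Y3 over Y4.

No pure-strategy Nash equilibrium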